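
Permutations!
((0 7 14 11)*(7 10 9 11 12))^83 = ((0 10 9 11)(7 14 12))^83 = (0 11 9 10)(7 12 14)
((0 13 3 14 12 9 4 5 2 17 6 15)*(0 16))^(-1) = ((0 13 3 14 12 9 4 5 2 17 6 15 16))^(-1) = (0 16 15 6 17 2 5 4 9 12 14 3 13)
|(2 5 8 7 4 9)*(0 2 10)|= 8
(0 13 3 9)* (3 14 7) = (0 13 14 7 3 9) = [13, 1, 2, 9, 4, 5, 6, 3, 8, 0, 10, 11, 12, 14, 7]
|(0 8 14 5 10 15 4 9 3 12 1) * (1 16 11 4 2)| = 24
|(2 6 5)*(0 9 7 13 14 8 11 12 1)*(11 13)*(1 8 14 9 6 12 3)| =|(14)(0 6 5 2 12 8 13 9 7 11 3 1)| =12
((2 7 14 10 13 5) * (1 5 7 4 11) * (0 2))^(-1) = (0 5 1 11 4 2)(7 13 10 14)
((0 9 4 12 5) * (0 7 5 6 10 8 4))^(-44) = ((0 9)(4 12 6 10 8)(5 7))^(-44) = (4 12 6 10 8)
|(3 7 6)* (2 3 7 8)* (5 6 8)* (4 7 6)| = 6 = |(2 3 5 4 7 8)|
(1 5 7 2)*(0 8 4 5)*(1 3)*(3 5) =(0 8 4 3 1)(2 5 7) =[8, 0, 5, 1, 3, 7, 6, 2, 4]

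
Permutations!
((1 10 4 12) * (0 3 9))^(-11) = (0 3 9)(1 10 4 12)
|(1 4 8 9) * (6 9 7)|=6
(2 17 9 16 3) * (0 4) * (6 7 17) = (0 4)(2 6 7 17 9 16 3) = [4, 1, 6, 2, 0, 5, 7, 17, 8, 16, 10, 11, 12, 13, 14, 15, 3, 9]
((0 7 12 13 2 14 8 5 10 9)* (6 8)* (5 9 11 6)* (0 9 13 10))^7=((0 7 12 10 11 6 8 13 2 14 5))^7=(0 13 10 5 8 12 14 6 7 2 11)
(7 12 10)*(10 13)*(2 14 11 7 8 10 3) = (2 14 11 7 12 13 3)(8 10) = [0, 1, 14, 2, 4, 5, 6, 12, 10, 9, 8, 7, 13, 3, 11]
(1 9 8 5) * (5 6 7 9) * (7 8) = [0, 5, 2, 3, 4, 1, 8, 9, 6, 7] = (1 5)(6 8)(7 9)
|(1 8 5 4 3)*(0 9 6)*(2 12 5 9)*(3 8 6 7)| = |(0 2 12 5 4 8 9 7 3 1 6)| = 11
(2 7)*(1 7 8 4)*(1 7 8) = [0, 8, 1, 3, 7, 5, 6, 2, 4] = (1 8 4 7 2)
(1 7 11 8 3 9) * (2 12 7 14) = [0, 14, 12, 9, 4, 5, 6, 11, 3, 1, 10, 8, 7, 13, 2] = (1 14 2 12 7 11 8 3 9)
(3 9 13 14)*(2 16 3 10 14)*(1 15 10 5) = [0, 15, 16, 9, 4, 1, 6, 7, 8, 13, 14, 11, 12, 2, 5, 10, 3] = (1 15 10 14 5)(2 16 3 9 13)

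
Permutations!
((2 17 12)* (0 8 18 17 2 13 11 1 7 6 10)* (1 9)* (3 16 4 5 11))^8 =((0 8 18 17 12 13 3 16 4 5 11 9 1 7 6 10))^8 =(0 4)(1 12)(3 6)(5 8)(7 13)(9 17)(10 16)(11 18)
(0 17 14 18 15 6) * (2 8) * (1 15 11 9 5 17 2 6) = (0 2 8 6)(1 15)(5 17 14 18 11 9) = [2, 15, 8, 3, 4, 17, 0, 7, 6, 5, 10, 9, 12, 13, 18, 1, 16, 14, 11]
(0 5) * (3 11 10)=(0 5)(3 11 10)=[5, 1, 2, 11, 4, 0, 6, 7, 8, 9, 3, 10]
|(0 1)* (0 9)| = |(0 1 9)| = 3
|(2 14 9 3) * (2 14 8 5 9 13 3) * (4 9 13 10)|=|(2 8 5 13 3 14 10 4 9)|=9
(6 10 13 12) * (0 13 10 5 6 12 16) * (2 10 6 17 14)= (0 13 16)(2 10 6 5 17 14)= [13, 1, 10, 3, 4, 17, 5, 7, 8, 9, 6, 11, 12, 16, 2, 15, 0, 14]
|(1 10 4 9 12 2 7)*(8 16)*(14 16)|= 21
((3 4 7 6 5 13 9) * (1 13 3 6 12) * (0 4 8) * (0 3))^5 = ((0 4 7 12 1 13 9 6 5)(3 8))^5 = (0 13 4 9 7 6 12 5 1)(3 8)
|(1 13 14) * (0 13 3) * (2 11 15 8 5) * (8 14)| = |(0 13 8 5 2 11 15 14 1 3)| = 10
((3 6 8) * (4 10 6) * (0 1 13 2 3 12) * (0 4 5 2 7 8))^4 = ((0 1 13 7 8 12 4 10 6)(2 3 5))^4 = (0 8 6 7 10 13 4 1 12)(2 3 5)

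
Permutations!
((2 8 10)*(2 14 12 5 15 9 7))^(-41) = (2 12 7 14 9 10 15 8 5) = ((2 8 10 14 12 5 15 9 7))^(-41)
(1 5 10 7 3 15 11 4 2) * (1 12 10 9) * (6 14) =(1 5 9)(2 12 10 7 3 15 11 4)(6 14) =[0, 5, 12, 15, 2, 9, 14, 3, 8, 1, 7, 4, 10, 13, 6, 11]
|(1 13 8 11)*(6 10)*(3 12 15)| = 12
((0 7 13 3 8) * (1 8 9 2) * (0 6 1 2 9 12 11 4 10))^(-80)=((0 7 13 3 12 11 4 10)(1 8 6))^(-80)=(13)(1 8 6)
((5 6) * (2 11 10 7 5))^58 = ((2 11 10 7 5 6))^58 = (2 5 10)(6 7 11)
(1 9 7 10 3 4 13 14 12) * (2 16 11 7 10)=(1 9 10 3 4 13 14 12)(2 16 11 7)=[0, 9, 16, 4, 13, 5, 6, 2, 8, 10, 3, 7, 1, 14, 12, 15, 11]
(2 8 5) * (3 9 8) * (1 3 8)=(1 3 9)(2 8 5)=[0, 3, 8, 9, 4, 2, 6, 7, 5, 1]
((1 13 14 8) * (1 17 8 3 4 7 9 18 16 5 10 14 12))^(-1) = (1 12 13)(3 14 10 5 16 18 9 7 4)(8 17)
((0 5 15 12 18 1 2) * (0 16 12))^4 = (0 5 15)(1 18 12 16 2)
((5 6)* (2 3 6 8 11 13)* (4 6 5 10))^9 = ((2 3 5 8 11 13)(4 6 10))^9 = (2 8)(3 11)(5 13)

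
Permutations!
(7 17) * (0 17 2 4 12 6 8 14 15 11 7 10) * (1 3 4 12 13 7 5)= (0 17 10)(1 3 4 13 7 2 12 6 8 14 15 11 5)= [17, 3, 12, 4, 13, 1, 8, 2, 14, 9, 0, 5, 6, 7, 15, 11, 16, 10]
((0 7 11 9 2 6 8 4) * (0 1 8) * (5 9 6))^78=((0 7 11 6)(1 8 4)(2 5 9))^78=(0 11)(6 7)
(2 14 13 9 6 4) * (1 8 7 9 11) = (1 8 7 9 6 4 2 14 13 11) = [0, 8, 14, 3, 2, 5, 4, 9, 7, 6, 10, 1, 12, 11, 13]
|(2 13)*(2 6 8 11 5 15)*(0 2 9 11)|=|(0 2 13 6 8)(5 15 9 11)|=20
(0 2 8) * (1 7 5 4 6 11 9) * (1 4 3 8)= (0 2 1 7 5 3 8)(4 6 11 9)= [2, 7, 1, 8, 6, 3, 11, 5, 0, 4, 10, 9]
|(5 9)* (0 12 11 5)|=|(0 12 11 5 9)|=5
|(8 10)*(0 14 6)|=6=|(0 14 6)(8 10)|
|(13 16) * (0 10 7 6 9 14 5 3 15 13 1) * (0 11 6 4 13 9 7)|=70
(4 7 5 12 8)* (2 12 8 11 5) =(2 12 11 5 8 4 7) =[0, 1, 12, 3, 7, 8, 6, 2, 4, 9, 10, 5, 11]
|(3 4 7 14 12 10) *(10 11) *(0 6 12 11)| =|(0 6 12)(3 4 7 14 11 10)| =6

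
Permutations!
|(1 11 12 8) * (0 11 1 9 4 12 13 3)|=4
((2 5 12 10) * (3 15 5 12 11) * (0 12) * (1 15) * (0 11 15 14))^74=(15)(0 10 11 1)(2 3 14 12)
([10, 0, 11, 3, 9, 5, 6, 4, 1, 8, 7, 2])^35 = (2 11)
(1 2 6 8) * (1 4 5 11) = (1 2 6 8 4 5 11) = [0, 2, 6, 3, 5, 11, 8, 7, 4, 9, 10, 1]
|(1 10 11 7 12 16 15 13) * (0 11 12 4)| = |(0 11 7 4)(1 10 12 16 15 13)| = 12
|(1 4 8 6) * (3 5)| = |(1 4 8 6)(3 5)| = 4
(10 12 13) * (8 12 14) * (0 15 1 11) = (0 15 1 11)(8 12 13 10 14) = [15, 11, 2, 3, 4, 5, 6, 7, 12, 9, 14, 0, 13, 10, 8, 1]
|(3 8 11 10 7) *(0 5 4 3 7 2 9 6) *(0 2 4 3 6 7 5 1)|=10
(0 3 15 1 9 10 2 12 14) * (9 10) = [3, 10, 12, 15, 4, 5, 6, 7, 8, 9, 2, 11, 14, 13, 0, 1] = (0 3 15 1 10 2 12 14)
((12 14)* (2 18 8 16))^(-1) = (2 16 8 18)(12 14)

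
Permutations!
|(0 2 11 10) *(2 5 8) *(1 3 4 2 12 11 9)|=30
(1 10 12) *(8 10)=(1 8 10 12)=[0, 8, 2, 3, 4, 5, 6, 7, 10, 9, 12, 11, 1]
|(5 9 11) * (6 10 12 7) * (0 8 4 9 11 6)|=8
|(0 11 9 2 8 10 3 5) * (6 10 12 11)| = 5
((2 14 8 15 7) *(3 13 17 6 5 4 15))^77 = ((2 14 8 3 13 17 6 5 4 15 7))^77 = (17)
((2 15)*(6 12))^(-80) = (15) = ((2 15)(6 12))^(-80)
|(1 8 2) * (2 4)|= 4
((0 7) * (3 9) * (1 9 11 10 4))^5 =((0 7)(1 9 3 11 10 4))^5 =(0 7)(1 4 10 11 3 9)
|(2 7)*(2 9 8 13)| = |(2 7 9 8 13)| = 5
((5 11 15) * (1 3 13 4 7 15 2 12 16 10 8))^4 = (1 7 2 8 4 11 10 13 5 16 3 15 12)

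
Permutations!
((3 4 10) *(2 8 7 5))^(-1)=((2 8 7 5)(3 4 10))^(-1)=(2 5 7 8)(3 10 4)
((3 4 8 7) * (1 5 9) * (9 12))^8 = (12)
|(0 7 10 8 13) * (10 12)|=|(0 7 12 10 8 13)|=6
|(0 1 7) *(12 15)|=6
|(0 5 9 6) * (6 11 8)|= 6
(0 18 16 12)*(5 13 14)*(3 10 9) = [18, 1, 2, 10, 4, 13, 6, 7, 8, 3, 9, 11, 0, 14, 5, 15, 12, 17, 16] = (0 18 16 12)(3 10 9)(5 13 14)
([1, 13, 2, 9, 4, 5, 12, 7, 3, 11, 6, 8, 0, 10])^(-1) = (0 12 6 10 13 1)(3 8 11 9)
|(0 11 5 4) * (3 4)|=5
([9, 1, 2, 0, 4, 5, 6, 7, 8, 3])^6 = [0, 1, 2, 3, 4, 5, 6, 7, 8, 9]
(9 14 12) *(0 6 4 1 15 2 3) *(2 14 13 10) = (0 6 4 1 15 14 12 9 13 10 2 3) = [6, 15, 3, 0, 1, 5, 4, 7, 8, 13, 2, 11, 9, 10, 12, 14]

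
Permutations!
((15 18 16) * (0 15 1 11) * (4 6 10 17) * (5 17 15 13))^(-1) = (0 11 1 16 18 15 10 6 4 17 5 13) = ((0 13 5 17 4 6 10 15 18 16 1 11))^(-1)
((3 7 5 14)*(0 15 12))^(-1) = (0 12 15)(3 14 5 7)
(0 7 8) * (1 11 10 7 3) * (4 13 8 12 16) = (0 3 1 11 10 7 12 16 4 13 8) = [3, 11, 2, 1, 13, 5, 6, 12, 0, 9, 7, 10, 16, 8, 14, 15, 4]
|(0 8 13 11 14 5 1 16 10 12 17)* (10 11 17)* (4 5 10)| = 8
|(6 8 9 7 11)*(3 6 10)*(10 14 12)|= |(3 6 8 9 7 11 14 12 10)|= 9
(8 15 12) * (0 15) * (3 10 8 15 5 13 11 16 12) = (0 5 13 11 16 12 15 3 10 8) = [5, 1, 2, 10, 4, 13, 6, 7, 0, 9, 8, 16, 15, 11, 14, 3, 12]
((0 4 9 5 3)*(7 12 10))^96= ((0 4 9 5 3)(7 12 10))^96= (12)(0 4 9 5 3)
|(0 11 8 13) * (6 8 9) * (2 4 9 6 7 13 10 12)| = 11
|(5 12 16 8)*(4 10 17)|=12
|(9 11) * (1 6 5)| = |(1 6 5)(9 11)| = 6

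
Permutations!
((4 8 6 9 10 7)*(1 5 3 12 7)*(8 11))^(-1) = (1 10 9 6 8 11 4 7 12 3 5)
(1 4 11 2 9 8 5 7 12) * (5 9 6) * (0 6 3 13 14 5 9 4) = [6, 0, 3, 13, 11, 7, 9, 12, 4, 8, 10, 2, 1, 14, 5] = (0 6 9 8 4 11 2 3 13 14 5 7 12 1)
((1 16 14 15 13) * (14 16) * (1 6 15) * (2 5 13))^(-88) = ((16)(1 14)(2 5 13 6 15))^(-88) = (16)(2 13 15 5 6)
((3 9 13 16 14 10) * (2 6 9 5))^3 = (2 13 10)(3 6 16)(5 9 14)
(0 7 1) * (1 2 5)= (0 7 2 5 1)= [7, 0, 5, 3, 4, 1, 6, 2]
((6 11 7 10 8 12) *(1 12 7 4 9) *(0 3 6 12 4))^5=(12)(0 3 6 11)(1 9 4)(7 8 10)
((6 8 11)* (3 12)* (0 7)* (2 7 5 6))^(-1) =(0 7 2 11 8 6 5)(3 12)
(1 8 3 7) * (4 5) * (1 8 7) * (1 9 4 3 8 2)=(1 7 2)(3 9 4 5)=[0, 7, 1, 9, 5, 3, 6, 2, 8, 4]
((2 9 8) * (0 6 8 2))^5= (0 8 6)(2 9)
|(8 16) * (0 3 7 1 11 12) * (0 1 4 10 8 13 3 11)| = 28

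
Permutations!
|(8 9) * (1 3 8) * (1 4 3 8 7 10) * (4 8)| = 10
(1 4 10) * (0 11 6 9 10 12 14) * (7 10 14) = (0 11 6 9 14)(1 4 12 7 10) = [11, 4, 2, 3, 12, 5, 9, 10, 8, 14, 1, 6, 7, 13, 0]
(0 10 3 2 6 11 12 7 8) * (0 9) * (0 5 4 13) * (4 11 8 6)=[10, 1, 4, 2, 13, 11, 8, 6, 9, 5, 3, 12, 7, 0]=(0 10 3 2 4 13)(5 11 12 7 6 8 9)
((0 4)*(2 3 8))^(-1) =((0 4)(2 3 8))^(-1) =(0 4)(2 8 3)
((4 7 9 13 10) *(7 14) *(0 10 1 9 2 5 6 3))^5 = ((0 10 4 14 7 2 5 6 3)(1 9 13))^5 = (0 2 10 5 4 6 14 3 7)(1 13 9)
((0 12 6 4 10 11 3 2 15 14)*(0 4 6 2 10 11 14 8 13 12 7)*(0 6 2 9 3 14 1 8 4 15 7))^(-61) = (1 13 9 10 8 12 3)(2 6 7)(4 15 14 11)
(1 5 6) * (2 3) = [0, 5, 3, 2, 4, 6, 1] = (1 5 6)(2 3)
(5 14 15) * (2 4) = (2 4)(5 14 15) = [0, 1, 4, 3, 2, 14, 6, 7, 8, 9, 10, 11, 12, 13, 15, 5]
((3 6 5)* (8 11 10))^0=((3 6 5)(8 11 10))^0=(11)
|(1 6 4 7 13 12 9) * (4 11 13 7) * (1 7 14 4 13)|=6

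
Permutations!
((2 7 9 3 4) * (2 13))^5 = (2 13 4 3 9 7)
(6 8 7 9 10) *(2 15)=(2 15)(6 8 7 9 10)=[0, 1, 15, 3, 4, 5, 8, 9, 7, 10, 6, 11, 12, 13, 14, 2]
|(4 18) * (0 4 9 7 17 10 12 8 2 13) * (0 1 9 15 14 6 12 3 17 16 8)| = |(0 4 18 15 14 6 12)(1 9 7 16 8 2 13)(3 17 10)| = 21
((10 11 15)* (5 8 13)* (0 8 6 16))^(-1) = ((0 8 13 5 6 16)(10 11 15))^(-1) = (0 16 6 5 13 8)(10 15 11)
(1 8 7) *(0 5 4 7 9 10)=(0 5 4 7 1 8 9 10)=[5, 8, 2, 3, 7, 4, 6, 1, 9, 10, 0]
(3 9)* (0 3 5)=(0 3 9 5)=[3, 1, 2, 9, 4, 0, 6, 7, 8, 5]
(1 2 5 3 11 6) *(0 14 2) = [14, 0, 5, 11, 4, 3, 1, 7, 8, 9, 10, 6, 12, 13, 2] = (0 14 2 5 3 11 6 1)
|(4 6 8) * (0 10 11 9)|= |(0 10 11 9)(4 6 8)|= 12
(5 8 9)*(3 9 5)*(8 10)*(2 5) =(2 5 10 8)(3 9) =[0, 1, 5, 9, 4, 10, 6, 7, 2, 3, 8]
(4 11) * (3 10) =(3 10)(4 11) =[0, 1, 2, 10, 11, 5, 6, 7, 8, 9, 3, 4]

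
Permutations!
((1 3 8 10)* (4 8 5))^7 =(1 3 5 4 8 10)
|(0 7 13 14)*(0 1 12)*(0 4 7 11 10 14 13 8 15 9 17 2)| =|(0 11 10 14 1 12 4 7 8 15 9 17 2)| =13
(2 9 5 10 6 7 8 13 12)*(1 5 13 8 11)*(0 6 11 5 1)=(0 6 7 5 10 11)(2 9 13 12)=[6, 1, 9, 3, 4, 10, 7, 5, 8, 13, 11, 0, 2, 12]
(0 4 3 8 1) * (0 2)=(0 4 3 8 1 2)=[4, 2, 0, 8, 3, 5, 6, 7, 1]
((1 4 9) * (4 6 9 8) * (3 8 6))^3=(1 4)(3 6)(8 9)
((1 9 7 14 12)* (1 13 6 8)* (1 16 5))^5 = (1 13)(5 12)(6 9)(7 8)(14 16)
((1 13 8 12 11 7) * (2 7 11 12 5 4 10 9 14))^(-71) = (1 7 2 14 9 10 4 5 8 13)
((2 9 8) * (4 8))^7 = ((2 9 4 8))^7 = (2 8 4 9)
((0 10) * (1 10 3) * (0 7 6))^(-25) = ((0 3 1 10 7 6))^(-25) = (0 6 7 10 1 3)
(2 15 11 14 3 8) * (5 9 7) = (2 15 11 14 3 8)(5 9 7) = [0, 1, 15, 8, 4, 9, 6, 5, 2, 7, 10, 14, 12, 13, 3, 11]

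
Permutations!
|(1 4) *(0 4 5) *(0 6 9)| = |(0 4 1 5 6 9)| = 6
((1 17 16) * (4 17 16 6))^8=(4 6 17)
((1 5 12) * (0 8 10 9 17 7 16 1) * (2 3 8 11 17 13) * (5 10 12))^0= ((0 11 17 7 16 1 10 9 13 2 3 8 12))^0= (17)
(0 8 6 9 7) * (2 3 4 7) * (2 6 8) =(0 2 3 4 7)(6 9) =[2, 1, 3, 4, 7, 5, 9, 0, 8, 6]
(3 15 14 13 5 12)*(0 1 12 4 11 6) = [1, 12, 2, 15, 11, 4, 0, 7, 8, 9, 10, 6, 3, 5, 13, 14] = (0 1 12 3 15 14 13 5 4 11 6)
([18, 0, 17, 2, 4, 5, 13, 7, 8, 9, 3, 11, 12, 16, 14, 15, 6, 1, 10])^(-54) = (0 10 2 1 18 3 17)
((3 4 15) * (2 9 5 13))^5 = ((2 9 5 13)(3 4 15))^5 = (2 9 5 13)(3 15 4)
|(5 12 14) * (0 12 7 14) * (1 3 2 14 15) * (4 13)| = 14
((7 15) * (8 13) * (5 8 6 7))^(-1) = ((5 8 13 6 7 15))^(-1) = (5 15 7 6 13 8)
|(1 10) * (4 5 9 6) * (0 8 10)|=4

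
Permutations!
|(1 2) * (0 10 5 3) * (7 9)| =4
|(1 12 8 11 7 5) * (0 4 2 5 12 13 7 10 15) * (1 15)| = 35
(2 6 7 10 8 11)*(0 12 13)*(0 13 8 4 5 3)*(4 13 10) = (0 12 8 11 2 6 7 4 5 3)(10 13) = [12, 1, 6, 0, 5, 3, 7, 4, 11, 9, 13, 2, 8, 10]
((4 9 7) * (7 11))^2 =((4 9 11 7))^2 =(4 11)(7 9)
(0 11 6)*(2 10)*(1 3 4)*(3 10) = (0 11 6)(1 10 2 3 4) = [11, 10, 3, 4, 1, 5, 0, 7, 8, 9, 2, 6]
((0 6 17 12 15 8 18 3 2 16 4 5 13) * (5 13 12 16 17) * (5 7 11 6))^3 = (0 15 3 16)(2 4 5 8)(12 18 17 13)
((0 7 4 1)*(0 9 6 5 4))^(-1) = (0 7)(1 4 5 6 9)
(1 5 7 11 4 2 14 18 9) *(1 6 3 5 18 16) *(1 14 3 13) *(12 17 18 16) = (1 16 14 12 17 18 9 6 13)(2 3 5 7 11 4) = [0, 16, 3, 5, 2, 7, 13, 11, 8, 6, 10, 4, 17, 1, 12, 15, 14, 18, 9]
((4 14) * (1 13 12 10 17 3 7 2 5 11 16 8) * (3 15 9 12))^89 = ((1 13 3 7 2 5 11 16 8)(4 14)(9 12 10 17 15))^89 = (1 8 16 11 5 2 7 3 13)(4 14)(9 15 17 10 12)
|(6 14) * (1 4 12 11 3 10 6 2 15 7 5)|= 12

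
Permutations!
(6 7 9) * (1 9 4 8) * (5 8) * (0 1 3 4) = (0 1 9 6 7)(3 4 5 8) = [1, 9, 2, 4, 5, 8, 7, 0, 3, 6]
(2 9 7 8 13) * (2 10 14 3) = [0, 1, 9, 2, 4, 5, 6, 8, 13, 7, 14, 11, 12, 10, 3] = (2 9 7 8 13 10 14 3)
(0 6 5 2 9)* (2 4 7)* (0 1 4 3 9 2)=(0 6 5 3 9 1 4 7)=[6, 4, 2, 9, 7, 3, 5, 0, 8, 1]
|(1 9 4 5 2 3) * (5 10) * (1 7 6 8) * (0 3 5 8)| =|(0 3 7 6)(1 9 4 10 8)(2 5)| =20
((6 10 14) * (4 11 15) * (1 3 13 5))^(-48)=((1 3 13 5)(4 11 15)(6 10 14))^(-48)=(15)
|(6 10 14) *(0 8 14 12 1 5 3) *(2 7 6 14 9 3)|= |(14)(0 8 9 3)(1 5 2 7 6 10 12)|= 28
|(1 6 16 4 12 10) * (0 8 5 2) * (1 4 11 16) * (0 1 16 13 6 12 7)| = |(0 8 5 2 1 12 10 4 7)(6 16 11 13)| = 36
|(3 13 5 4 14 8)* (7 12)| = 6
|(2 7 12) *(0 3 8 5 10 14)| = 6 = |(0 3 8 5 10 14)(2 7 12)|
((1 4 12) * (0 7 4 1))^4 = ((0 7 4 12))^4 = (12)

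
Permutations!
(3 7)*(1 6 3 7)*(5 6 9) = [0, 9, 2, 1, 4, 6, 3, 7, 8, 5] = (1 9 5 6 3)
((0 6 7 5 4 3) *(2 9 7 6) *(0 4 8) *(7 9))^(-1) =(9)(0 8 5 7 2)(3 4)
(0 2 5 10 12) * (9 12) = (0 2 5 10 9 12) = [2, 1, 5, 3, 4, 10, 6, 7, 8, 12, 9, 11, 0]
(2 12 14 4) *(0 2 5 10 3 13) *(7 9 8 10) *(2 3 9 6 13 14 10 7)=(0 3 14 4 5 2 12 10 9 8 7 6 13)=[3, 1, 12, 14, 5, 2, 13, 6, 7, 8, 9, 11, 10, 0, 4]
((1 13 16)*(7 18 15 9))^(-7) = (1 16 13)(7 18 15 9)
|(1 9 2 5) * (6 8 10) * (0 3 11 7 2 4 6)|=12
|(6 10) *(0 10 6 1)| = |(0 10 1)| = 3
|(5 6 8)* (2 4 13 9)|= |(2 4 13 9)(5 6 8)|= 12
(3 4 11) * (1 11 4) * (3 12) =(1 11 12 3) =[0, 11, 2, 1, 4, 5, 6, 7, 8, 9, 10, 12, 3]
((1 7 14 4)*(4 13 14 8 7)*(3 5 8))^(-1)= ((1 4)(3 5 8 7)(13 14))^(-1)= (1 4)(3 7 8 5)(13 14)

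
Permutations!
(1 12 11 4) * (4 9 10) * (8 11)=(1 12 8 11 9 10 4)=[0, 12, 2, 3, 1, 5, 6, 7, 11, 10, 4, 9, 8]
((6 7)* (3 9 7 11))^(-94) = ((3 9 7 6 11))^(-94) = (3 9 7 6 11)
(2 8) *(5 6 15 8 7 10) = (2 7 10 5 6 15 8) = [0, 1, 7, 3, 4, 6, 15, 10, 2, 9, 5, 11, 12, 13, 14, 8]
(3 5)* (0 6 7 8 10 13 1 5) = (0 6 7 8 10 13 1 5 3) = [6, 5, 2, 0, 4, 3, 7, 8, 10, 9, 13, 11, 12, 1]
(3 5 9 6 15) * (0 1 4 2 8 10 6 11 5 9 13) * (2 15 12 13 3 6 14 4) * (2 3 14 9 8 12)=(0 1 3 8 10 9 11 5 14 4 15 6 2 12 13)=[1, 3, 12, 8, 15, 14, 2, 7, 10, 11, 9, 5, 13, 0, 4, 6]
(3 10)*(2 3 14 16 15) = (2 3 10 14 16 15) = [0, 1, 3, 10, 4, 5, 6, 7, 8, 9, 14, 11, 12, 13, 16, 2, 15]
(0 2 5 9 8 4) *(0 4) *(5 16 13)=(0 2 16 13 5 9 8)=[2, 1, 16, 3, 4, 9, 6, 7, 0, 8, 10, 11, 12, 5, 14, 15, 13]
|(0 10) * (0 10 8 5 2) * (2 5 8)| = |(10)(0 2)| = 2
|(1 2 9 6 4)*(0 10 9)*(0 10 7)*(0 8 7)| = 6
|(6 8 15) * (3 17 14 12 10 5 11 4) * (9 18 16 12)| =33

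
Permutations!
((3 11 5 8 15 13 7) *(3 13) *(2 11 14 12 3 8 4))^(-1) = (2 4 5 11)(3 12 14)(7 13)(8 15)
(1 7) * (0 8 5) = (0 8 5)(1 7) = [8, 7, 2, 3, 4, 0, 6, 1, 5]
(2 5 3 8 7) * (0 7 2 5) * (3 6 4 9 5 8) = (0 7 8 2)(4 9 5 6) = [7, 1, 0, 3, 9, 6, 4, 8, 2, 5]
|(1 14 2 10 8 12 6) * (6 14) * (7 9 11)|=|(1 6)(2 10 8 12 14)(7 9 11)|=30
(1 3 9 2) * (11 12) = [0, 3, 1, 9, 4, 5, 6, 7, 8, 2, 10, 12, 11] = (1 3 9 2)(11 12)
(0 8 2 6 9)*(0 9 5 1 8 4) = (9)(0 4)(1 8 2 6 5) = [4, 8, 6, 3, 0, 1, 5, 7, 2, 9]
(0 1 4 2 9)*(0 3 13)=(0 1 4 2 9 3 13)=[1, 4, 9, 13, 2, 5, 6, 7, 8, 3, 10, 11, 12, 0]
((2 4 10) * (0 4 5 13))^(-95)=(0 4 10 2 5 13)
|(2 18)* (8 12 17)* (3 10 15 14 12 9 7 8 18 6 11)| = |(2 6 11 3 10 15 14 12 17 18)(7 8 9)| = 30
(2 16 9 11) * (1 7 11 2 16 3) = (1 7 11 16 9 2 3) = [0, 7, 3, 1, 4, 5, 6, 11, 8, 2, 10, 16, 12, 13, 14, 15, 9]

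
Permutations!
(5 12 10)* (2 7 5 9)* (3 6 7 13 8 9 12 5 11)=[0, 1, 13, 6, 4, 5, 7, 11, 9, 2, 12, 3, 10, 8]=(2 13 8 9)(3 6 7 11)(10 12)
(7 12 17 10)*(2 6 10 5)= (2 6 10 7 12 17 5)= [0, 1, 6, 3, 4, 2, 10, 12, 8, 9, 7, 11, 17, 13, 14, 15, 16, 5]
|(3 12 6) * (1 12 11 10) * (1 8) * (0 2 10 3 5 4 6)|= |(0 2 10 8 1 12)(3 11)(4 6 5)|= 6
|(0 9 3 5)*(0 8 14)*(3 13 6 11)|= |(0 9 13 6 11 3 5 8 14)|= 9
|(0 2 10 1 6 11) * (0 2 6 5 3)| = 8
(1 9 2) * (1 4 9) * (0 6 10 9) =[6, 1, 4, 3, 0, 5, 10, 7, 8, 2, 9] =(0 6 10 9 2 4)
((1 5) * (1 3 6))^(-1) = (1 6 3 5)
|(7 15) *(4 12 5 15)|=5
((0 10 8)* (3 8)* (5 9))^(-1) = ((0 10 3 8)(5 9))^(-1) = (0 8 3 10)(5 9)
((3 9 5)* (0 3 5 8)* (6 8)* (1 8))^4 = ((0 3 9 6 1 8))^4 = (0 1 9)(3 8 6)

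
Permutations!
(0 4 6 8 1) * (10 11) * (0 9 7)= [4, 9, 2, 3, 6, 5, 8, 0, 1, 7, 11, 10]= (0 4 6 8 1 9 7)(10 11)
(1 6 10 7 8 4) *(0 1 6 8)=(0 1 8 4 6 10 7)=[1, 8, 2, 3, 6, 5, 10, 0, 4, 9, 7]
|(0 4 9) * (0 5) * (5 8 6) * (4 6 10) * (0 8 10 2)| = 15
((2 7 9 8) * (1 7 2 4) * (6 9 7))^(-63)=(1 9 4 6 8)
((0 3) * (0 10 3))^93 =(3 10)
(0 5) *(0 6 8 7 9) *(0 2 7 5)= (2 7 9)(5 6 8)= [0, 1, 7, 3, 4, 6, 8, 9, 5, 2]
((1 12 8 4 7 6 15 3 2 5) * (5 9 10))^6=(1 15)(2 8)(3 12)(4 9)(5 6)(7 10)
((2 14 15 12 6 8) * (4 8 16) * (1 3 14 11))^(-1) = ((1 3 14 15 12 6 16 4 8 2 11))^(-1) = (1 11 2 8 4 16 6 12 15 14 3)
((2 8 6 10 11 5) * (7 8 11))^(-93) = (11)(6 8 7 10)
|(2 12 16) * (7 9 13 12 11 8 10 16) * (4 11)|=12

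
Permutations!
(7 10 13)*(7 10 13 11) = (7 13 10 11) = [0, 1, 2, 3, 4, 5, 6, 13, 8, 9, 11, 7, 12, 10]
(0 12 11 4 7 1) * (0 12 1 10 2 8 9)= (0 1 12 11 4 7 10 2 8 9)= [1, 12, 8, 3, 7, 5, 6, 10, 9, 0, 2, 4, 11]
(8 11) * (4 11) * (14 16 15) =[0, 1, 2, 3, 11, 5, 6, 7, 4, 9, 10, 8, 12, 13, 16, 14, 15] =(4 11 8)(14 16 15)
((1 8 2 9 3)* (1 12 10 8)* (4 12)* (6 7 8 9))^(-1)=((2 6 7 8)(3 4 12 10 9))^(-1)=(2 8 7 6)(3 9 10 12 4)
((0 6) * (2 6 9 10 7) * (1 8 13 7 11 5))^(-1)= (0 6 2 7 13 8 1 5 11 10 9)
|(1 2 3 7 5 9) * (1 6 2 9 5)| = 6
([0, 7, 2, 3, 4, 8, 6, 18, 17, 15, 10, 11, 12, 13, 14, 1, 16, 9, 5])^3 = [0, 5, 2, 3, 4, 9, 6, 8, 15, 7, 10, 11, 12, 13, 14, 18, 16, 1, 17]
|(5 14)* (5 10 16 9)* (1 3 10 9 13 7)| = |(1 3 10 16 13 7)(5 14 9)| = 6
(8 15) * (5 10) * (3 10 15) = [0, 1, 2, 10, 4, 15, 6, 7, 3, 9, 5, 11, 12, 13, 14, 8] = (3 10 5 15 8)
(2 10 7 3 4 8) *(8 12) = (2 10 7 3 4 12 8) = [0, 1, 10, 4, 12, 5, 6, 3, 2, 9, 7, 11, 8]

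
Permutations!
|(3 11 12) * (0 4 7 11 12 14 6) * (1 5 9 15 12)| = 6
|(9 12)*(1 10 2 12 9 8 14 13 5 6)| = 9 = |(1 10 2 12 8 14 13 5 6)|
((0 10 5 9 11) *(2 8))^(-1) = ((0 10 5 9 11)(2 8))^(-1) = (0 11 9 5 10)(2 8)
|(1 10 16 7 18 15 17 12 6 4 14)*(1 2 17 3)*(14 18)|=|(1 10 16 7 14 2 17 12 6 4 18 15 3)|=13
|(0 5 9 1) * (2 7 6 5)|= 7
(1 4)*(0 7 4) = [7, 0, 2, 3, 1, 5, 6, 4] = (0 7 4 1)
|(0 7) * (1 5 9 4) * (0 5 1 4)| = |(0 7 5 9)| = 4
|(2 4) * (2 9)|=3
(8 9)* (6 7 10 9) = (6 7 10 9 8) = [0, 1, 2, 3, 4, 5, 7, 10, 6, 8, 9]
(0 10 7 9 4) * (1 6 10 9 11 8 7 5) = (0 9 4)(1 6 10 5)(7 11 8) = [9, 6, 2, 3, 0, 1, 10, 11, 7, 4, 5, 8]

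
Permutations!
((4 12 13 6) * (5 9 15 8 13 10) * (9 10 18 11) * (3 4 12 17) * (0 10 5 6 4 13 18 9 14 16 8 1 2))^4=(0 9)(1 6)(2 12)(8 16 14 11 18)(10 15)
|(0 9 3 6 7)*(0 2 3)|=4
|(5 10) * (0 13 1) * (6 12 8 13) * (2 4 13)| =8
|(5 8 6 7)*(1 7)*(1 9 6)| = |(1 7 5 8)(6 9)| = 4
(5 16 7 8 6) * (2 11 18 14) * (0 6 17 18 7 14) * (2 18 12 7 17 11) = (0 6 5 16 14 18)(7 8 11 17 12) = [6, 1, 2, 3, 4, 16, 5, 8, 11, 9, 10, 17, 7, 13, 18, 15, 14, 12, 0]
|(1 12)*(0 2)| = 2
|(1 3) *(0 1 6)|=4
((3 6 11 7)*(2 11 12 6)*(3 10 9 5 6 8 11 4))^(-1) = (2 3 4)(5 9 10 7 11 8 12 6)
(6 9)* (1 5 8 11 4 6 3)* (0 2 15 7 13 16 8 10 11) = (0 2 15 7 13 16 8)(1 5 10 11 4 6 9 3) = [2, 5, 15, 1, 6, 10, 9, 13, 0, 3, 11, 4, 12, 16, 14, 7, 8]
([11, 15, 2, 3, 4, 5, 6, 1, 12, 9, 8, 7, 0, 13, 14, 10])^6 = (0 8 15 7)(1 11 12 10)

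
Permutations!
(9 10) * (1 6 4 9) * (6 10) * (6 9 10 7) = (1 7 6 4 10) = [0, 7, 2, 3, 10, 5, 4, 6, 8, 9, 1]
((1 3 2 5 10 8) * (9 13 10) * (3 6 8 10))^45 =((1 6 8)(2 5 9 13 3))^45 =(13)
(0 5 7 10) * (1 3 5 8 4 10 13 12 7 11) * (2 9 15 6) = (0 8 4 10)(1 3 5 11)(2 9 15 6)(7 13 12) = [8, 3, 9, 5, 10, 11, 2, 13, 4, 15, 0, 1, 7, 12, 14, 6]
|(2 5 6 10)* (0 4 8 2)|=7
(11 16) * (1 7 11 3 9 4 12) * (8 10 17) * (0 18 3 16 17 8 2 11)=(0 18 3 9 4 12 1 7)(2 11 17)(8 10)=[18, 7, 11, 9, 12, 5, 6, 0, 10, 4, 8, 17, 1, 13, 14, 15, 16, 2, 3]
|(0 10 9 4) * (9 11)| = |(0 10 11 9 4)| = 5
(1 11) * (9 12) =(1 11)(9 12) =[0, 11, 2, 3, 4, 5, 6, 7, 8, 12, 10, 1, 9]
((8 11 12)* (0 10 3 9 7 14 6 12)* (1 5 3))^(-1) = (0 11 8 12 6 14 7 9 3 5 1 10)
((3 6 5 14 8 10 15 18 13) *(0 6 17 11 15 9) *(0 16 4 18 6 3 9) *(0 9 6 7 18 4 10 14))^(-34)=(0 18 17 6 15)(3 13 11 5 7)(9 10 16)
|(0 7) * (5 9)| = 2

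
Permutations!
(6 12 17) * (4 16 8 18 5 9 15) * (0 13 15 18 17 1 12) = (0 13 15 4 16 8 17 6)(1 12)(5 9 18) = [13, 12, 2, 3, 16, 9, 0, 7, 17, 18, 10, 11, 1, 15, 14, 4, 8, 6, 5]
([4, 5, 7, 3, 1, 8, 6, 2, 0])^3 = [5, 0, 7, 3, 8, 4, 6, 2, 1]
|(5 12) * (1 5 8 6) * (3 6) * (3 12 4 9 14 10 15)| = |(1 5 4 9 14 10 15 3 6)(8 12)| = 18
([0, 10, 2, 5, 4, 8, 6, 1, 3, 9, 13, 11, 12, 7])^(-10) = [0, 13, 2, 8, 4, 3, 6, 10, 5, 9, 7, 11, 12, 1]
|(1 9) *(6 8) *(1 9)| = 2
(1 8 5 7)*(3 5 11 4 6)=[0, 8, 2, 5, 6, 7, 3, 1, 11, 9, 10, 4]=(1 8 11 4 6 3 5 7)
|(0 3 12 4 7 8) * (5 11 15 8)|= |(0 3 12 4 7 5 11 15 8)|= 9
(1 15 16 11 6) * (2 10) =(1 15 16 11 6)(2 10) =[0, 15, 10, 3, 4, 5, 1, 7, 8, 9, 2, 6, 12, 13, 14, 16, 11]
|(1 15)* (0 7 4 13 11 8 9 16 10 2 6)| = |(0 7 4 13 11 8 9 16 10 2 6)(1 15)| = 22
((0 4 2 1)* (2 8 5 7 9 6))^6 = ((0 4 8 5 7 9 6 2 1))^6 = (0 6 5)(1 9 8)(2 7 4)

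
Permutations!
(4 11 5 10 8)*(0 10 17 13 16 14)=[10, 1, 2, 3, 11, 17, 6, 7, 4, 9, 8, 5, 12, 16, 0, 15, 14, 13]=(0 10 8 4 11 5 17 13 16 14)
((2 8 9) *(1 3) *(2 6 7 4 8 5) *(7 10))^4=((1 3)(2 5)(4 8 9 6 10 7))^4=(4 10 9)(6 8 7)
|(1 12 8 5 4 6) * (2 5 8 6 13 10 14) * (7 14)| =21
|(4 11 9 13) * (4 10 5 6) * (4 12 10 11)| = |(5 6 12 10)(9 13 11)| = 12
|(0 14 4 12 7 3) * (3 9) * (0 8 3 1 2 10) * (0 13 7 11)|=30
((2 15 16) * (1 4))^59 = ((1 4)(2 15 16))^59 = (1 4)(2 16 15)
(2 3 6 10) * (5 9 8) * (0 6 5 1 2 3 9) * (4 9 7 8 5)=(0 6 10 3 4 9 5)(1 2 7 8)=[6, 2, 7, 4, 9, 0, 10, 8, 1, 5, 3]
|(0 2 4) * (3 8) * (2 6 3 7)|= 7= |(0 6 3 8 7 2 4)|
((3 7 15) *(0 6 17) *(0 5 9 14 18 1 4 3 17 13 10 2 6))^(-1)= ((1 4 3 7 15 17 5 9 14 18)(2 6 13 10))^(-1)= (1 18 14 9 5 17 15 7 3 4)(2 10 13 6)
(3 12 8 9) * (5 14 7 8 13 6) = (3 12 13 6 5 14 7 8 9) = [0, 1, 2, 12, 4, 14, 5, 8, 9, 3, 10, 11, 13, 6, 7]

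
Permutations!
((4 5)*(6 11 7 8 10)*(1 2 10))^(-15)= (1 8 7 11 6 10 2)(4 5)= ((1 2 10 6 11 7 8)(4 5))^(-15)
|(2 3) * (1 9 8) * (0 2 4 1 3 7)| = 15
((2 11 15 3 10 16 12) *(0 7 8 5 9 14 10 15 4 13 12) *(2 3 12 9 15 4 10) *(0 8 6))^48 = ((0 7 6)(2 11 10 16 8 5 15 12 3 4 13 9 14))^48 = (2 4 5 11 13 15 10 9 12 16 14 3 8)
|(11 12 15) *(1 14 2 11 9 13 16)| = |(1 14 2 11 12 15 9 13 16)| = 9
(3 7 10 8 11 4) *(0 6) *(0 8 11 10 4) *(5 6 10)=(0 10 11)(3 7 4)(5 6 8)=[10, 1, 2, 7, 3, 6, 8, 4, 5, 9, 11, 0]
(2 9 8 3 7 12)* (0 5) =[5, 1, 9, 7, 4, 0, 6, 12, 3, 8, 10, 11, 2] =(0 5)(2 9 8 3 7 12)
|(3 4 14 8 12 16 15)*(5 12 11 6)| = 10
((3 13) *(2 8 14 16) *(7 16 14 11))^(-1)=(2 16 7 11 8)(3 13)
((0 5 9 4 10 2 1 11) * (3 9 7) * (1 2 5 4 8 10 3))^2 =((0 4 3 9 8 10 5 7 1 11))^2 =(0 3 8 5 1)(4 9 10 7 11)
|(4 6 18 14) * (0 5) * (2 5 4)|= 7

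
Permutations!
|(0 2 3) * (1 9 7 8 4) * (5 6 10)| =|(0 2 3)(1 9 7 8 4)(5 6 10)| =15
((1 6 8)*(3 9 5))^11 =((1 6 8)(3 9 5))^11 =(1 8 6)(3 5 9)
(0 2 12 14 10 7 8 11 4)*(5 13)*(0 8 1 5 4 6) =(0 2 12 14 10 7 1 5 13 4 8 11 6) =[2, 5, 12, 3, 8, 13, 0, 1, 11, 9, 7, 6, 14, 4, 10]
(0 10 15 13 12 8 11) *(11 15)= (0 10 11)(8 15 13 12)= [10, 1, 2, 3, 4, 5, 6, 7, 15, 9, 11, 0, 8, 12, 14, 13]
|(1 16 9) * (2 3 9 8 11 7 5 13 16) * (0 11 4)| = 8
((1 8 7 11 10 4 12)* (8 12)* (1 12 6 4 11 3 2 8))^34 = ((12)(1 6 4)(2 8 7 3)(10 11))^34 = (12)(1 6 4)(2 7)(3 8)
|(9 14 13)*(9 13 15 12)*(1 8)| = 4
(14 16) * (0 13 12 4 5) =(0 13 12 4 5)(14 16) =[13, 1, 2, 3, 5, 0, 6, 7, 8, 9, 10, 11, 4, 12, 16, 15, 14]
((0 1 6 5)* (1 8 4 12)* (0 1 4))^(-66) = ((0 8)(1 6 5)(4 12))^(-66) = (12)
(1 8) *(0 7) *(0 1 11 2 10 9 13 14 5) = (0 7 1 8 11 2 10 9 13 14 5) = [7, 8, 10, 3, 4, 0, 6, 1, 11, 13, 9, 2, 12, 14, 5]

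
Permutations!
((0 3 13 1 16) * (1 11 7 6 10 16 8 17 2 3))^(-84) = (17)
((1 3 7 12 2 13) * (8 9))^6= ((1 3 7 12 2 13)(8 9))^6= (13)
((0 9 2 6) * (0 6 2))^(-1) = (0 9)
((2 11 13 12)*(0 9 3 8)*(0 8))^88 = (13)(0 9 3)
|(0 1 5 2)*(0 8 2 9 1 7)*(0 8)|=|(0 7 8 2)(1 5 9)|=12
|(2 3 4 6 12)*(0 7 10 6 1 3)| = 6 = |(0 7 10 6 12 2)(1 3 4)|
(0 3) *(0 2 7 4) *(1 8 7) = (0 3 2 1 8 7 4) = [3, 8, 1, 2, 0, 5, 6, 4, 7]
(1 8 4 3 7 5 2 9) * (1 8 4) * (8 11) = [0, 4, 9, 7, 3, 2, 6, 5, 1, 11, 10, 8] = (1 4 3 7 5 2 9 11 8)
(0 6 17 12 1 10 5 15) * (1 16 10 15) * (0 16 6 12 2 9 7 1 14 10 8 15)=[12, 0, 9, 3, 4, 14, 17, 1, 15, 7, 5, 11, 6, 13, 10, 16, 8, 2]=(0 12 6 17 2 9 7 1)(5 14 10)(8 15 16)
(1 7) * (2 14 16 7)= (1 2 14 16 7)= [0, 2, 14, 3, 4, 5, 6, 1, 8, 9, 10, 11, 12, 13, 16, 15, 7]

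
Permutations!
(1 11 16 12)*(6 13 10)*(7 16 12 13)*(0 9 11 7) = [9, 7, 2, 3, 4, 5, 0, 16, 8, 11, 6, 12, 1, 10, 14, 15, 13] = (0 9 11 12 1 7 16 13 10 6)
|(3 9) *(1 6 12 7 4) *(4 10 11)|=|(1 6 12 7 10 11 4)(3 9)|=14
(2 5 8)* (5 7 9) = (2 7 9 5 8) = [0, 1, 7, 3, 4, 8, 6, 9, 2, 5]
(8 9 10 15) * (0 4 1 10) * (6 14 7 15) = [4, 10, 2, 3, 1, 5, 14, 15, 9, 0, 6, 11, 12, 13, 7, 8] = (0 4 1 10 6 14 7 15 8 9)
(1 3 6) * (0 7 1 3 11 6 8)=(0 7 1 11 6 3 8)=[7, 11, 2, 8, 4, 5, 3, 1, 0, 9, 10, 6]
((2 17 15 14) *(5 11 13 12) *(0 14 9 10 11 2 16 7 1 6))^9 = ((0 14 16 7 1 6)(2 17 15 9 10 11 13 12 5))^9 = (17)(0 7)(1 14)(6 16)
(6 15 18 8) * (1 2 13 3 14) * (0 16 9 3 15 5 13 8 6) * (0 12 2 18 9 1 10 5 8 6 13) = (0 16 1 18 13 15 9 3 14 10 5)(2 6 8 12) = [16, 18, 6, 14, 4, 0, 8, 7, 12, 3, 5, 11, 2, 15, 10, 9, 1, 17, 13]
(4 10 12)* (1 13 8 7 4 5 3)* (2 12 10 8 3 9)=(1 13 3)(2 12 5 9)(4 8 7)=[0, 13, 12, 1, 8, 9, 6, 4, 7, 2, 10, 11, 5, 3]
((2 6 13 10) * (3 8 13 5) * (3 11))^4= (2 3)(5 13)(6 8)(10 11)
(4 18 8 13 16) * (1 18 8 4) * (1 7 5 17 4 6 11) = [0, 18, 2, 3, 8, 17, 11, 5, 13, 9, 10, 1, 12, 16, 14, 15, 7, 4, 6] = (1 18 6 11)(4 8 13 16 7 5 17)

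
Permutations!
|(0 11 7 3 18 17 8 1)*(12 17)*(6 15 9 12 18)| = 11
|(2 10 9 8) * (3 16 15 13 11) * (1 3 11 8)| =9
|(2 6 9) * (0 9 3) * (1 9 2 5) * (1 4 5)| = 4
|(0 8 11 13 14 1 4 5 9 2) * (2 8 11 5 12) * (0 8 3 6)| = |(0 11 13 14 1 4 12 2 8 5 9 3 6)| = 13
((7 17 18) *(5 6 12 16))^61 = (5 6 12 16)(7 17 18)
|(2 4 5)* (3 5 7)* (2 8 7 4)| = |(3 5 8 7)| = 4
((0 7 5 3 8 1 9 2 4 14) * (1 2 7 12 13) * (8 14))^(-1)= ((0 12 13 1 9 7 5 3 14)(2 4 8))^(-1)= (0 14 3 5 7 9 1 13 12)(2 8 4)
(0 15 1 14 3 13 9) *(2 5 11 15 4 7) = [4, 14, 5, 13, 7, 11, 6, 2, 8, 0, 10, 15, 12, 9, 3, 1] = (0 4 7 2 5 11 15 1 14 3 13 9)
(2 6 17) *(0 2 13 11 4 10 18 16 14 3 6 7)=[2, 1, 7, 6, 10, 5, 17, 0, 8, 9, 18, 4, 12, 11, 3, 15, 14, 13, 16]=(0 2 7)(3 6 17 13 11 4 10 18 16 14)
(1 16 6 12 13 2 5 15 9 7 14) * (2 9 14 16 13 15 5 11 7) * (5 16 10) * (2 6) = (1 13 9 6 12 15 14)(2 11 7 10 5 16) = [0, 13, 11, 3, 4, 16, 12, 10, 8, 6, 5, 7, 15, 9, 1, 14, 2]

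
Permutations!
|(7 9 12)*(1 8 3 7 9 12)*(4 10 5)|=|(1 8 3 7 12 9)(4 10 5)|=6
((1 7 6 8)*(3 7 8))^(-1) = ((1 8)(3 7 6))^(-1) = (1 8)(3 6 7)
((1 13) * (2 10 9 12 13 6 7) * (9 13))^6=((1 6 7 2 10 13)(9 12))^6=(13)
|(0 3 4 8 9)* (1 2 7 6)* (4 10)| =|(0 3 10 4 8 9)(1 2 7 6)| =12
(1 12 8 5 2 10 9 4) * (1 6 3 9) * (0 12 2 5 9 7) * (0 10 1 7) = (0 12 8 9 4 6 3)(1 2)(7 10) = [12, 2, 1, 0, 6, 5, 3, 10, 9, 4, 7, 11, 8]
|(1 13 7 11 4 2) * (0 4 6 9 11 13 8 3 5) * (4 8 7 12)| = 12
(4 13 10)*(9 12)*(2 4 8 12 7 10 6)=[0, 1, 4, 3, 13, 5, 2, 10, 12, 7, 8, 11, 9, 6]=(2 4 13 6)(7 10 8 12 9)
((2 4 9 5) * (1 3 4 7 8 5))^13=((1 3 4 9)(2 7 8 5))^13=(1 3 4 9)(2 7 8 5)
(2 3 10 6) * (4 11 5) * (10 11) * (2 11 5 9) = (2 3 5 4 10 6 11 9) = [0, 1, 3, 5, 10, 4, 11, 7, 8, 2, 6, 9]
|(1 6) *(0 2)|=|(0 2)(1 6)|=2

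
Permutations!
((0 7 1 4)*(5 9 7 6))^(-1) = ((0 6 5 9 7 1 4))^(-1) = (0 4 1 7 9 5 6)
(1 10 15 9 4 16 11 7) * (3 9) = (1 10 15 3 9 4 16 11 7) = [0, 10, 2, 9, 16, 5, 6, 1, 8, 4, 15, 7, 12, 13, 14, 3, 11]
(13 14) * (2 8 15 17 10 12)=(2 8 15 17 10 12)(13 14)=[0, 1, 8, 3, 4, 5, 6, 7, 15, 9, 12, 11, 2, 14, 13, 17, 16, 10]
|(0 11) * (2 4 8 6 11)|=6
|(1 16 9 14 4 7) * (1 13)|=|(1 16 9 14 4 7 13)|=7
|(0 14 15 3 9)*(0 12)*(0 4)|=7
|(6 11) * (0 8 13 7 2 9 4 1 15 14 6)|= |(0 8 13 7 2 9 4 1 15 14 6 11)|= 12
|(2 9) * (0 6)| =|(0 6)(2 9)| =2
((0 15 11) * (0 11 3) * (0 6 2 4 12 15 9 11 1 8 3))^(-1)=((0 9 11 1 8 3 6 2 4 12 15))^(-1)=(0 15 12 4 2 6 3 8 1 11 9)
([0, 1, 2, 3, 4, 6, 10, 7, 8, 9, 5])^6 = [0, 1, 2, 3, 4, 5, 6, 7, 8, 9, 10]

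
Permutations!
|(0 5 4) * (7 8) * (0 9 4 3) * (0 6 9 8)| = |(0 5 3 6 9 4 8 7)| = 8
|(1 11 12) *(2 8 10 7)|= 12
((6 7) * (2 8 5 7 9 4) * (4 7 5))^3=(9)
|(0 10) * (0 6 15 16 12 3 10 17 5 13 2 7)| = |(0 17 5 13 2 7)(3 10 6 15 16 12)| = 6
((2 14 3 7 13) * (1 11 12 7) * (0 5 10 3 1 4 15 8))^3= (0 3 8 10 15 5 4)(1 7 14 12 2 11 13)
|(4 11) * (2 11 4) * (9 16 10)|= 6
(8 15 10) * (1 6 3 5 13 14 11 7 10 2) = (1 6 3 5 13 14 11 7 10 8 15 2) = [0, 6, 1, 5, 4, 13, 3, 10, 15, 9, 8, 7, 12, 14, 11, 2]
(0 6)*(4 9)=[6, 1, 2, 3, 9, 5, 0, 7, 8, 4]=(0 6)(4 9)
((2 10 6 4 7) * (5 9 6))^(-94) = ((2 10 5 9 6 4 7))^(-94) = (2 6 10 4 5 7 9)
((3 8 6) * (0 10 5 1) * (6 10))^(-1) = ((0 6 3 8 10 5 1))^(-1) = (0 1 5 10 8 3 6)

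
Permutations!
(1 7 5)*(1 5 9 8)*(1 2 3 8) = (1 7 9)(2 3 8) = [0, 7, 3, 8, 4, 5, 6, 9, 2, 1]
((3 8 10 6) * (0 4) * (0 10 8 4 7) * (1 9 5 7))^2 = (0 9 7 1 5)(3 10)(4 6) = ((0 1 9 5 7)(3 4 10 6))^2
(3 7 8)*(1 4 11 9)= (1 4 11 9)(3 7 8)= [0, 4, 2, 7, 11, 5, 6, 8, 3, 1, 10, 9]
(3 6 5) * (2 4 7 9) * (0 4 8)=(0 4 7 9 2 8)(3 6 5)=[4, 1, 8, 6, 7, 3, 5, 9, 0, 2]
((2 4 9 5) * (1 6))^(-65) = ((1 6)(2 4 9 5))^(-65) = (1 6)(2 5 9 4)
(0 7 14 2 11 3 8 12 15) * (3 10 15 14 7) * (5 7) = (0 3 8 12 14 2 11 10 15)(5 7) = [3, 1, 11, 8, 4, 7, 6, 5, 12, 9, 15, 10, 14, 13, 2, 0]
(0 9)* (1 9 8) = [8, 9, 2, 3, 4, 5, 6, 7, 1, 0] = (0 8 1 9)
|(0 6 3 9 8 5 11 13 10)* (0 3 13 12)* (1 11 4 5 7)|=22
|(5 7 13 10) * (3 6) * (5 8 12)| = 6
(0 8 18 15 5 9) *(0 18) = (0 8)(5 9 18 15) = [8, 1, 2, 3, 4, 9, 6, 7, 0, 18, 10, 11, 12, 13, 14, 5, 16, 17, 15]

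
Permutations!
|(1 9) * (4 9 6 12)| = 5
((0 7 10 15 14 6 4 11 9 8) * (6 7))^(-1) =((0 6 4 11 9 8)(7 10 15 14))^(-1) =(0 8 9 11 4 6)(7 14 15 10)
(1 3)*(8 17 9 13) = (1 3)(8 17 9 13) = [0, 3, 2, 1, 4, 5, 6, 7, 17, 13, 10, 11, 12, 8, 14, 15, 16, 9]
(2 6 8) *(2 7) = [0, 1, 6, 3, 4, 5, 8, 2, 7] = (2 6 8 7)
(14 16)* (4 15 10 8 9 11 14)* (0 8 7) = (0 8 9 11 14 16 4 15 10 7) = [8, 1, 2, 3, 15, 5, 6, 0, 9, 11, 7, 14, 12, 13, 16, 10, 4]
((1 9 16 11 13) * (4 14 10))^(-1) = (1 13 11 16 9)(4 10 14) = ((1 9 16 11 13)(4 14 10))^(-1)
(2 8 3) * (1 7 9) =(1 7 9)(2 8 3) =[0, 7, 8, 2, 4, 5, 6, 9, 3, 1]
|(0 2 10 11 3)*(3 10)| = 6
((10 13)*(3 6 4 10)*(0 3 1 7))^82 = ((0 3 6 4 10 13 1 7))^82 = (0 6 10 1)(3 4 13 7)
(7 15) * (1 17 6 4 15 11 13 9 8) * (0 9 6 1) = (0 9 8)(1 17)(4 15 7 11 13 6) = [9, 17, 2, 3, 15, 5, 4, 11, 0, 8, 10, 13, 12, 6, 14, 7, 16, 1]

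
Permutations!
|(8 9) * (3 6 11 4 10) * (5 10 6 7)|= |(3 7 5 10)(4 6 11)(8 9)|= 12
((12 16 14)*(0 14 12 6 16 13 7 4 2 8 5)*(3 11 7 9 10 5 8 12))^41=(0 5 10 9 13 12 2 4 7 11 3 16 6 14)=((0 14 6 16 3 11 7 4 2 12 13 9 10 5))^41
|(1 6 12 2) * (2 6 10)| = |(1 10 2)(6 12)| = 6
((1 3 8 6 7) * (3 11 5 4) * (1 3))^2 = ((1 11 5 4)(3 8 6 7))^2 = (1 5)(3 6)(4 11)(7 8)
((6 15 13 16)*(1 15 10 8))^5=(1 10 16 15 8 6 13)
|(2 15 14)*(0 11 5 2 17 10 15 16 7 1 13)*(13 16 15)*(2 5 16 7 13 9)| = 12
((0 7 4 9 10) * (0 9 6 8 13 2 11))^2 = (0 4 8 2)(6 13 11 7)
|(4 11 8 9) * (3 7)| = 4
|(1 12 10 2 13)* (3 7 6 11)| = |(1 12 10 2 13)(3 7 6 11)| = 20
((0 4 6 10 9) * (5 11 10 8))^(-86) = ((0 4 6 8 5 11 10 9))^(-86) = (0 6 5 10)(4 8 11 9)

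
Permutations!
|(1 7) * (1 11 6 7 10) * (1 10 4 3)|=|(1 4 3)(6 7 11)|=3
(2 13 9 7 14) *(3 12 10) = [0, 1, 13, 12, 4, 5, 6, 14, 8, 7, 3, 11, 10, 9, 2] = (2 13 9 7 14)(3 12 10)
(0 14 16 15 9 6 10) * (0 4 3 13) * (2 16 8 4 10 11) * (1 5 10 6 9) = (0 14 8 4 3 13)(1 5 10 6 11 2 16 15) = [14, 5, 16, 13, 3, 10, 11, 7, 4, 9, 6, 2, 12, 0, 8, 1, 15]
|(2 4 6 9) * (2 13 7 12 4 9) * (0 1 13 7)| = 6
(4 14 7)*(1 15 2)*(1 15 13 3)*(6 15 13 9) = (1 9 6 15 2 13 3)(4 14 7) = [0, 9, 13, 1, 14, 5, 15, 4, 8, 6, 10, 11, 12, 3, 7, 2]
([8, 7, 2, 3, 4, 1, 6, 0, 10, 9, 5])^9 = (0 5)(1 8)(7 10)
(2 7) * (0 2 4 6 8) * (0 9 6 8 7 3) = [2, 1, 3, 0, 8, 5, 7, 4, 9, 6] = (0 2 3)(4 8 9 6 7)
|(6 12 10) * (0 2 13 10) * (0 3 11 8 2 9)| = 8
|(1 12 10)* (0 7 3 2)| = 12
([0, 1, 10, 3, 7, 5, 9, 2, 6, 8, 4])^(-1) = [0, 1, 7, 3, 10, 5, 8, 4, 9, 6, 2]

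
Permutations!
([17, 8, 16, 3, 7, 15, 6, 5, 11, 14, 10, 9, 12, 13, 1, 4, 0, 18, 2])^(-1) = (0 16 2 18 17)(1 14 9 11 8)(4 15 5 7)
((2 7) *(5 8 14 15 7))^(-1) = (2 7 15 14 8 5)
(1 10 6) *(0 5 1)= (0 5 1 10 6)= [5, 10, 2, 3, 4, 1, 0, 7, 8, 9, 6]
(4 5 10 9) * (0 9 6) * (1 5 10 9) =(0 1 5 9 4 10 6) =[1, 5, 2, 3, 10, 9, 0, 7, 8, 4, 6]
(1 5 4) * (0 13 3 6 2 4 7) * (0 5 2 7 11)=(0 13 3 6 7 5 11)(1 2 4)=[13, 2, 4, 6, 1, 11, 7, 5, 8, 9, 10, 0, 12, 3]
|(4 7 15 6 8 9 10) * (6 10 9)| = |(4 7 15 10)(6 8)| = 4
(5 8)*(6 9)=(5 8)(6 9)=[0, 1, 2, 3, 4, 8, 9, 7, 5, 6]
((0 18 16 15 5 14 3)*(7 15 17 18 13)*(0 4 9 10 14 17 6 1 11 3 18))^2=(0 7 5)(1 3 9 14 16)(4 10 18 6 11)(13 15 17)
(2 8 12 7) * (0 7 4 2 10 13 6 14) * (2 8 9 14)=(0 7 10 13 6 2 9 14)(4 8 12)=[7, 1, 9, 3, 8, 5, 2, 10, 12, 14, 13, 11, 4, 6, 0]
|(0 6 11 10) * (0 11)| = 2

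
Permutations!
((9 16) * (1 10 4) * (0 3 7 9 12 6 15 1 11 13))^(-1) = ((0 3 7 9 16 12 6 15 1 10 4 11 13))^(-1) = (0 13 11 4 10 1 15 6 12 16 9 7 3)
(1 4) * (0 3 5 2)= (0 3 5 2)(1 4)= [3, 4, 0, 5, 1, 2]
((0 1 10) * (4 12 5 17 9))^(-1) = (0 10 1)(4 9 17 5 12)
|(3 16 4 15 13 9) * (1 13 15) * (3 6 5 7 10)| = |(1 13 9 6 5 7 10 3 16 4)| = 10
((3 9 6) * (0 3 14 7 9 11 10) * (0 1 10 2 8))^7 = ((0 3 11 2 8)(1 10)(6 14 7 9))^7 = (0 11 8 3 2)(1 10)(6 9 7 14)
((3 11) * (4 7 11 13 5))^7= ((3 13 5 4 7 11))^7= (3 13 5 4 7 11)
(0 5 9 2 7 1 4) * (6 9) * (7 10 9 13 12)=(0 5 6 13 12 7 1 4)(2 10 9)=[5, 4, 10, 3, 0, 6, 13, 1, 8, 2, 9, 11, 7, 12]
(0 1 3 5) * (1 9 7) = (0 9 7 1 3 5) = [9, 3, 2, 5, 4, 0, 6, 1, 8, 7]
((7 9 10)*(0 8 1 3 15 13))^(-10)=((0 8 1 3 15 13)(7 9 10))^(-10)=(0 1 15)(3 13 8)(7 10 9)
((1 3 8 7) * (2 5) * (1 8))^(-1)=(1 3)(2 5)(7 8)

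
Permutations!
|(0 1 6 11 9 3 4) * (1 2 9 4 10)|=|(0 2 9 3 10 1 6 11 4)|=9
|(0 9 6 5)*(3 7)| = 4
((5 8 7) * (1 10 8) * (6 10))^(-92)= (1 7 10)(5 8 6)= ((1 6 10 8 7 5))^(-92)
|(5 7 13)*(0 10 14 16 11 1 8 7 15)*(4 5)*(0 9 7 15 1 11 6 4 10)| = |(1 8 15 9 7 13 10 14 16 6 4 5)| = 12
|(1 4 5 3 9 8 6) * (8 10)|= |(1 4 5 3 9 10 8 6)|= 8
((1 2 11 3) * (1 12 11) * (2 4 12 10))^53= (1 3 4 10 12 2 11)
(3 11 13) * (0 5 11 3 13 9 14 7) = [5, 1, 2, 3, 4, 11, 6, 0, 8, 14, 10, 9, 12, 13, 7] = (0 5 11 9 14 7)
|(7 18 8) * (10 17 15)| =|(7 18 8)(10 17 15)| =3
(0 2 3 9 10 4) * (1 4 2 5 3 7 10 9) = (0 5 3 1 4)(2 7 10) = [5, 4, 7, 1, 0, 3, 6, 10, 8, 9, 2]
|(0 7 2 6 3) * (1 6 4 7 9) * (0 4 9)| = 7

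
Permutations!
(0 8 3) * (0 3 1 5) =(0 8 1 5) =[8, 5, 2, 3, 4, 0, 6, 7, 1]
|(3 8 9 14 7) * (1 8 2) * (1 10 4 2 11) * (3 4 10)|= |(1 8 9 14 7 4 2 3 11)|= 9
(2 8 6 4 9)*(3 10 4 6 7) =[0, 1, 8, 10, 9, 5, 6, 3, 7, 2, 4] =(2 8 7 3 10 4 9)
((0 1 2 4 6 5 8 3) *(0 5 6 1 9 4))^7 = (0 4 2 9 1)(3 5 8)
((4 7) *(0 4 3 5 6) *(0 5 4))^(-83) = (3 4 7)(5 6)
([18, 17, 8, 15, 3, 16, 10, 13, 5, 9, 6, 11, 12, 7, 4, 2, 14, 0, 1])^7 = [17, 18, 15, 4, 14, 8, 10, 13, 2, 9, 6, 11, 12, 7, 16, 3, 5, 1, 0]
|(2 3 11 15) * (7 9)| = 4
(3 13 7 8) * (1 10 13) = (1 10 13 7 8 3) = [0, 10, 2, 1, 4, 5, 6, 8, 3, 9, 13, 11, 12, 7]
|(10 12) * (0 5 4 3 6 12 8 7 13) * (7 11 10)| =24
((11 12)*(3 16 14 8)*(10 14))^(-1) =(3 8 14 10 16)(11 12) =((3 16 10 14 8)(11 12))^(-1)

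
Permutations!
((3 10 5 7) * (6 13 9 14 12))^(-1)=(3 7 5 10)(6 12 14 9 13)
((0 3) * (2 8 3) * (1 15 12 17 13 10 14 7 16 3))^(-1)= (0 3 16 7 14 10 13 17 12 15 1 8 2)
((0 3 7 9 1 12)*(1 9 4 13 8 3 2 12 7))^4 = ((0 2 12)(1 7 4 13 8 3))^4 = (0 2 12)(1 8 4)(3 13 7)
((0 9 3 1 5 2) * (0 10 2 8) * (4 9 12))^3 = (0 9 5 12 3 8 4 1)(2 10)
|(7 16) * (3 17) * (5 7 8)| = 4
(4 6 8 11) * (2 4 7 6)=(2 4)(6 8 11 7)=[0, 1, 4, 3, 2, 5, 8, 6, 11, 9, 10, 7]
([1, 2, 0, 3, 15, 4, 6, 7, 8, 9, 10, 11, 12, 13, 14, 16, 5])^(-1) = [2, 0, 1, 3, 5, 16, 6, 7, 8, 9, 10, 11, 12, 13, 14, 4, 15]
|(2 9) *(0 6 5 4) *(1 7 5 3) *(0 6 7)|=|(0 7 5 4 6 3 1)(2 9)|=14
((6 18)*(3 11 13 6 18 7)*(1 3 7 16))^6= ((18)(1 3 11 13 6 16))^6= (18)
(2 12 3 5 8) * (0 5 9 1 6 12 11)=[5, 6, 11, 9, 4, 8, 12, 7, 2, 1, 10, 0, 3]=(0 5 8 2 11)(1 6 12 3 9)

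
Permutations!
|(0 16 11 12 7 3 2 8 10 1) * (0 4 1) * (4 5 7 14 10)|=|(0 16 11 12 14 10)(1 5 7 3 2 8 4)|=42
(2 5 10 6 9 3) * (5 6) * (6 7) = [0, 1, 7, 2, 4, 10, 9, 6, 8, 3, 5] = (2 7 6 9 3)(5 10)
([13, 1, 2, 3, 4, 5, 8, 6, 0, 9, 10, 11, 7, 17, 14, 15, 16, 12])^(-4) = [12, 1, 2, 3, 4, 5, 13, 0, 17, 9, 10, 11, 8, 7, 14, 15, 16, 6]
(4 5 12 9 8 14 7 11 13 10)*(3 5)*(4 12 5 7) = (3 7 11 13 10 12 9 8 14 4) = [0, 1, 2, 7, 3, 5, 6, 11, 14, 8, 12, 13, 9, 10, 4]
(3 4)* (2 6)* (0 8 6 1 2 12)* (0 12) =[8, 2, 1, 4, 3, 5, 0, 7, 6, 9, 10, 11, 12] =(12)(0 8 6)(1 2)(3 4)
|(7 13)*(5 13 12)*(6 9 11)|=12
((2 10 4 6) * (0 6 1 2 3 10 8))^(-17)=(0 8 2 1 4 10 3 6)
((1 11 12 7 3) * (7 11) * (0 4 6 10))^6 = (12)(0 6)(4 10)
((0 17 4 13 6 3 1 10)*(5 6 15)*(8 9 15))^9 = (0 3 15 13)(1 5 8 17)(4 10 6 9)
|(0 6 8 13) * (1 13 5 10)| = |(0 6 8 5 10 1 13)| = 7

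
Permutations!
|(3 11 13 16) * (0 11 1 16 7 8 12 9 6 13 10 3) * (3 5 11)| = 12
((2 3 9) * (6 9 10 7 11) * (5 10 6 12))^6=((2 3 6 9)(5 10 7 11 12))^6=(2 6)(3 9)(5 10 7 11 12)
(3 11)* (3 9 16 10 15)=(3 11 9 16 10 15)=[0, 1, 2, 11, 4, 5, 6, 7, 8, 16, 15, 9, 12, 13, 14, 3, 10]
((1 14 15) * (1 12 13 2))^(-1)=((1 14 15 12 13 2))^(-1)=(1 2 13 12 15 14)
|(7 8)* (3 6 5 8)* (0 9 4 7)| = |(0 9 4 7 3 6 5 8)| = 8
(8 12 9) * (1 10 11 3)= (1 10 11 3)(8 12 9)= [0, 10, 2, 1, 4, 5, 6, 7, 12, 8, 11, 3, 9]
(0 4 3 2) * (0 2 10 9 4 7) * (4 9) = [7, 1, 2, 10, 3, 5, 6, 0, 8, 9, 4] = (0 7)(3 10 4)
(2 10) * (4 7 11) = (2 10)(4 7 11) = [0, 1, 10, 3, 7, 5, 6, 11, 8, 9, 2, 4]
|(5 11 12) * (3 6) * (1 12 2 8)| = 6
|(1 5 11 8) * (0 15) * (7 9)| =4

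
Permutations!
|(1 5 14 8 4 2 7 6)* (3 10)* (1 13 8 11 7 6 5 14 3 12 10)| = 30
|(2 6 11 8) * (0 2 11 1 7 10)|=|(0 2 6 1 7 10)(8 11)|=6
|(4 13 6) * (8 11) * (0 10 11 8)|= 3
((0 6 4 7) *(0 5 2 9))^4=((0 6 4 7 5 2 9))^4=(0 5 6 2 4 9 7)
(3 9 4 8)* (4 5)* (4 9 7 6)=(3 7 6 4 8)(5 9)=[0, 1, 2, 7, 8, 9, 4, 6, 3, 5]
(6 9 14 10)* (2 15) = (2 15)(6 9 14 10) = [0, 1, 15, 3, 4, 5, 9, 7, 8, 14, 6, 11, 12, 13, 10, 2]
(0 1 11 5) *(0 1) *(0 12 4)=(0 12 4)(1 11 5)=[12, 11, 2, 3, 0, 1, 6, 7, 8, 9, 10, 5, 4]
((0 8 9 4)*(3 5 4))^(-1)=((0 8 9 3 5 4))^(-1)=(0 4 5 3 9 8)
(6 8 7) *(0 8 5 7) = (0 8)(5 7 6) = [8, 1, 2, 3, 4, 7, 5, 6, 0]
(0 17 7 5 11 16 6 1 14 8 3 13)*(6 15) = [17, 14, 2, 13, 4, 11, 1, 5, 3, 9, 10, 16, 12, 0, 8, 6, 15, 7] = (0 17 7 5 11 16 15 6 1 14 8 3 13)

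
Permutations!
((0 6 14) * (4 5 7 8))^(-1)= (0 14 6)(4 8 7 5)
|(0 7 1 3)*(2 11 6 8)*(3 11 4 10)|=10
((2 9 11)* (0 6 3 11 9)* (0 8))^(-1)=(0 8 2 11 3 6)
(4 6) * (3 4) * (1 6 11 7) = (1 6 3 4 11 7) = [0, 6, 2, 4, 11, 5, 3, 1, 8, 9, 10, 7]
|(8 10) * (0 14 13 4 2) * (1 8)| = 15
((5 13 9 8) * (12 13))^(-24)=(5 12 13 9 8)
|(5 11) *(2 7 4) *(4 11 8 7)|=|(2 4)(5 8 7 11)|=4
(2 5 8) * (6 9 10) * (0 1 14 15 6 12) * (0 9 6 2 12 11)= (0 1 14 15 2 5 8 12 9 10 11)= [1, 14, 5, 3, 4, 8, 6, 7, 12, 10, 11, 0, 9, 13, 15, 2]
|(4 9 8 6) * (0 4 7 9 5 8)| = |(0 4 5 8 6 7 9)| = 7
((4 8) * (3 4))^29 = ((3 4 8))^29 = (3 8 4)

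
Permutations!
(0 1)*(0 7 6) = (0 1 7 6) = [1, 7, 2, 3, 4, 5, 0, 6]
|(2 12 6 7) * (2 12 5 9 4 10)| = |(2 5 9 4 10)(6 7 12)| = 15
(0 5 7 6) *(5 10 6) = (0 10 6)(5 7) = [10, 1, 2, 3, 4, 7, 0, 5, 8, 9, 6]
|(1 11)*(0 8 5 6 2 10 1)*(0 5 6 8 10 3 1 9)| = 21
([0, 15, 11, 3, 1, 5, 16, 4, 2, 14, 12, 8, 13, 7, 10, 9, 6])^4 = [0, 10, 11, 3, 14, 5, 6, 9, 2, 13, 4, 8, 1, 15, 7, 12, 16]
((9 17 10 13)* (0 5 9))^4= ((0 5 9 17 10 13))^4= (0 10 9)(5 13 17)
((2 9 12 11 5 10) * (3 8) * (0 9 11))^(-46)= ((0 9 12)(2 11 5 10)(3 8))^(-46)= (0 12 9)(2 5)(10 11)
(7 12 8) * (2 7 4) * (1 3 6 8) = (1 3 6 8 4 2 7 12) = [0, 3, 7, 6, 2, 5, 8, 12, 4, 9, 10, 11, 1]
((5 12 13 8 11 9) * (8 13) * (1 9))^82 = (13)(1 8 5)(9 11 12)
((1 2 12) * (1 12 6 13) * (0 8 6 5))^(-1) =((0 8 6 13 1 2 5))^(-1) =(0 5 2 1 13 6 8)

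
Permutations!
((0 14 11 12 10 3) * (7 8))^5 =((0 14 11 12 10 3)(7 8))^5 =(0 3 10 12 11 14)(7 8)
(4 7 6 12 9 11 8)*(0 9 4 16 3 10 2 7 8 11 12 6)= (0 9 12 4 8 16 3 10 2 7)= [9, 1, 7, 10, 8, 5, 6, 0, 16, 12, 2, 11, 4, 13, 14, 15, 3]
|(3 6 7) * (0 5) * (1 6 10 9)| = |(0 5)(1 6 7 3 10 9)| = 6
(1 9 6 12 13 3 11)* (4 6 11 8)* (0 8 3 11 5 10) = (0 8 4 6 12 13 11 1 9 5 10) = [8, 9, 2, 3, 6, 10, 12, 7, 4, 5, 0, 1, 13, 11]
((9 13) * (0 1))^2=(13)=((0 1)(9 13))^2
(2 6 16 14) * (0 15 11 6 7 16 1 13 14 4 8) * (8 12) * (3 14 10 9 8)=[15, 13, 7, 14, 12, 5, 1, 16, 0, 8, 9, 6, 3, 10, 2, 11, 4]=(0 15 11 6 1 13 10 9 8)(2 7 16 4 12 3 14)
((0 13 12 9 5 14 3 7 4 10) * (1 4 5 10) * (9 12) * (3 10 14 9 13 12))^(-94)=(0 3 5 14)(7 9 10 12)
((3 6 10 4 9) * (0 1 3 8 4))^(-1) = (0 10 6 3 1)(4 8 9)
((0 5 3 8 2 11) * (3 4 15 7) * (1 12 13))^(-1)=((0 5 4 15 7 3 8 2 11)(1 12 13))^(-1)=(0 11 2 8 3 7 15 4 5)(1 13 12)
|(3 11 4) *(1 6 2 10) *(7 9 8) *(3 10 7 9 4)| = 6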